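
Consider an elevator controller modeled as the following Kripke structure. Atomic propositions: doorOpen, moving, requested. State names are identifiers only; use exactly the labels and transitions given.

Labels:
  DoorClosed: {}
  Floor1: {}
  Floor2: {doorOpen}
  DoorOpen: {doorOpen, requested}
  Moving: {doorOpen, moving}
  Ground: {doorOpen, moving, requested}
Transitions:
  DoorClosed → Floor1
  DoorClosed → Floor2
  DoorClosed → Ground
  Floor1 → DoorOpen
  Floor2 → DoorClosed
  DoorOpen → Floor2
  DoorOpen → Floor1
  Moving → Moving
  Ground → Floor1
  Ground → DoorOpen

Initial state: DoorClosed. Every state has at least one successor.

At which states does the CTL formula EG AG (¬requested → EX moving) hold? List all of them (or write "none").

{Moving}

States satisfying AG (¬requested → EX moving): {Moving}.
States satisfying EG AG (¬requested → EX moving): {Moving}.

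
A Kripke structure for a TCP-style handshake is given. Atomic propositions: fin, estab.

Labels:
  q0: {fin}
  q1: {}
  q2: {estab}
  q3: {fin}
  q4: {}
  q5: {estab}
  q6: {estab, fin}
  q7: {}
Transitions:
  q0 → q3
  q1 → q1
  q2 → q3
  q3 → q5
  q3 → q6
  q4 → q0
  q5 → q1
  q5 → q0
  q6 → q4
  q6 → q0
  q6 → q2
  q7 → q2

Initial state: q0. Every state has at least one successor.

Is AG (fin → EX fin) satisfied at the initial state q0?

Satisfied

States satisfying fin → EX fin: {q0, q1, q2, q3, q4, q5, q6, q7}.
States satisfying AG (fin → EX fin): {q0, q1, q2, q3, q4, q5, q6, q7}.
Every state reachable from q0 satisfies fin → EX fin.
q0 ∈ Sat(AG (fin → EX fin)).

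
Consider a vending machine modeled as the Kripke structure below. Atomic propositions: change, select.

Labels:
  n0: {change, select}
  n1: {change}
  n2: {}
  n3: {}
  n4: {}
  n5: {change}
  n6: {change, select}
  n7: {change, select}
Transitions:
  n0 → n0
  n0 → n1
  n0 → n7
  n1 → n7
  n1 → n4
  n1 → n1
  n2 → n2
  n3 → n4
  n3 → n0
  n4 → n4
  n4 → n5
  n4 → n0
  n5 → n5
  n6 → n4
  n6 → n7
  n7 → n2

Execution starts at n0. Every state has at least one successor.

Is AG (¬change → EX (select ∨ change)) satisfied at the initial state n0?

States satisfying ¬change → EX (select ∨ change): {n0, n1, n3, n4, n5, n6, n7}.
States satisfying AG (¬change → EX (select ∨ change)): {n5}.
n2 is reachable from n0 and violates ¬change → EX (select ∨ change), so AG fails at n0.
n0 ∉ Sat(AG (¬change → EX (select ∨ change))).

Does not hold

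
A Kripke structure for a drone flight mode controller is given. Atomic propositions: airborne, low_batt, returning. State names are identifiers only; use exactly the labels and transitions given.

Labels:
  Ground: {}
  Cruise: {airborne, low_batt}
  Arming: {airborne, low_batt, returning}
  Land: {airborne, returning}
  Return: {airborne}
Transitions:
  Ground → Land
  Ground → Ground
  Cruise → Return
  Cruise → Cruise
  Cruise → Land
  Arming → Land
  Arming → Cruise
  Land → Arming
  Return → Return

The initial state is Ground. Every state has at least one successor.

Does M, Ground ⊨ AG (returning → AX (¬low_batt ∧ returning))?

No

States satisfying returning → AX (¬low_batt ∧ returning): {Ground, Cruise, Return}.
States satisfying AG (returning → AX (¬low_batt ∧ returning)): {Return}.
Arming is reachable from Ground and violates returning → AX (¬low_batt ∧ returning), so AG fails at Ground.
Ground ∉ Sat(AG (returning → AX (¬low_batt ∧ returning))).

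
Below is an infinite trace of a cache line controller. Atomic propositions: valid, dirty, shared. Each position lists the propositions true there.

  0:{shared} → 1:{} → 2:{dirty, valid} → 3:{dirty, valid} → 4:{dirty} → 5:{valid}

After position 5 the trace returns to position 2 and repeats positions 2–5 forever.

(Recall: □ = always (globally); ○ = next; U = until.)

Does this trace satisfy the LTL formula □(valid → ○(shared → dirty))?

Satisfied

valid → ○(shared → dirty) holds at every position 0..5, and those are all positions ever visited, so □(valid → ○(shared → dirty)) holds.
Positions where valid holds: 2, 3, 5.
Check ○(shared → dirty) at each: 2→ok, 3→ok, 5→ok.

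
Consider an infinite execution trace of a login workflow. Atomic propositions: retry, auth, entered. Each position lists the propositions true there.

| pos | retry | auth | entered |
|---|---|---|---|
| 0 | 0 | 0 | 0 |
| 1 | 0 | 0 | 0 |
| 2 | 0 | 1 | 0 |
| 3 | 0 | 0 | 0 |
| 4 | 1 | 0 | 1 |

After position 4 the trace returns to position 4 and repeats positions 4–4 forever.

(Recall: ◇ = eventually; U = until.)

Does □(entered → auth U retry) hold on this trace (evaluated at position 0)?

Holds

entered → auth U retry holds at every position 0..4, and those are all positions ever visited, so □(entered → auth U retry) holds.
Positions where entered holds: 4.
Check auth U retry at each: 4→ok.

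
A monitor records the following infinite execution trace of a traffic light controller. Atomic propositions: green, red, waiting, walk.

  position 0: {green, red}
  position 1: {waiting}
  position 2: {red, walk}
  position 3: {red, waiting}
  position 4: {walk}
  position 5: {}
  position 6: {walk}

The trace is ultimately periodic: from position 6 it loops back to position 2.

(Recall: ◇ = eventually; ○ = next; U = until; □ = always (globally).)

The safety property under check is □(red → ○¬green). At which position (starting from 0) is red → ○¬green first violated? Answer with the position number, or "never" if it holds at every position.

never

red → ○¬green holds at every position 0..6, and those are all the positions the trace ever visits, so the invariant □(red → ○¬green) is never violated.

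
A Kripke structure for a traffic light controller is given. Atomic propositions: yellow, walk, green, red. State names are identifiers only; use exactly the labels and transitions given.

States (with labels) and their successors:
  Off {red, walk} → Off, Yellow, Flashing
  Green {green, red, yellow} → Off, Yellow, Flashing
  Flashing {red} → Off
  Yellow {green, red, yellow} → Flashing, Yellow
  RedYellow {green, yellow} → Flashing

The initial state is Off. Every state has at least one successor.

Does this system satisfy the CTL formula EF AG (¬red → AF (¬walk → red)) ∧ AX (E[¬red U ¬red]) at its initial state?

States satisfying AG (¬red → AF (¬walk → red)): {Off, Green, Flashing, Yellow, RedYellow}.
States satisfying EF AG (¬red → AF (¬walk → red)): {Off, Green, Flashing, Yellow, RedYellow}.
States satisfying E[¬red U ¬red]: {RedYellow}.
States satisfying AX (E[¬red U ¬red]): ∅.
States satisfying EF AG (¬red → AF (¬walk → red)) ∧ AX (E[¬red U ¬red]): ∅.
Off ∉ Sat(EF AG (¬red → AF (¬walk → red)) ∧ AX (E[¬red U ¬red])).

Violated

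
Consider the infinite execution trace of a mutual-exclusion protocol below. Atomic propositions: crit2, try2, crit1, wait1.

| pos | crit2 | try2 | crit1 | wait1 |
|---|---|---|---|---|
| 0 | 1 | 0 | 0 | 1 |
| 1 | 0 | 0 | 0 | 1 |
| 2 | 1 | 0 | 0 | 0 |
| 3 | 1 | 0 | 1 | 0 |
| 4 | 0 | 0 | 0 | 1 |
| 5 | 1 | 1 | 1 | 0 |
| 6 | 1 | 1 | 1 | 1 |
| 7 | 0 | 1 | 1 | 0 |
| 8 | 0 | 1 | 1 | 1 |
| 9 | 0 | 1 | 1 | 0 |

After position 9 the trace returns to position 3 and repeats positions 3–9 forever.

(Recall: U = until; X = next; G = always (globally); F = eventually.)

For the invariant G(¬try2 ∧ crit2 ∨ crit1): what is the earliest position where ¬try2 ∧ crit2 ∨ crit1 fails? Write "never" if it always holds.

1

Check ¬try2 ∧ crit2 ∨ crit1 at each position in order: 0 ✓.
At position 1 the labels are {wait1}, so ¬try2 ∧ crit2 ∨ crit1 is false there. This is the first violation.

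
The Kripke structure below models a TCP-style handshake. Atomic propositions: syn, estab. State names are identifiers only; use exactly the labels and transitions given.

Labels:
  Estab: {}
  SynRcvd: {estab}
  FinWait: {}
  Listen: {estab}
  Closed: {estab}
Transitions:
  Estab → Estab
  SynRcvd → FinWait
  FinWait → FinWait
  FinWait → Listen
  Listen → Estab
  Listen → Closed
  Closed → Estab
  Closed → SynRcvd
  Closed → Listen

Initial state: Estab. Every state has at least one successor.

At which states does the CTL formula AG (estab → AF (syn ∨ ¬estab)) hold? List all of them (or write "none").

States satisfying estab → AF (syn ∨ ¬estab): {Estab, SynRcvd, FinWait}.
States satisfying AG (estab → AF (syn ∨ ¬estab)): {Estab}.

{Estab}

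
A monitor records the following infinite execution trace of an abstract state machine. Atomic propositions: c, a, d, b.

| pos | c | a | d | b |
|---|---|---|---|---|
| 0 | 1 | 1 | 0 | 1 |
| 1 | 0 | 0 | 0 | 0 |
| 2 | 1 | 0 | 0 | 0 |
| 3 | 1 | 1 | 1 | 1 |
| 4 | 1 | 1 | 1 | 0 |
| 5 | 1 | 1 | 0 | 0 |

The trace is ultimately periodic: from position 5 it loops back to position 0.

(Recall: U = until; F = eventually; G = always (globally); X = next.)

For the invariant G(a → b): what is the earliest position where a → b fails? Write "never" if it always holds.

Check a → b at each position in order: 0 ✓, 1 ✓, 2 ✓, 3 ✓.
At position 4 the labels are {a, c, d}, so a → b is false there. This is the first violation.

4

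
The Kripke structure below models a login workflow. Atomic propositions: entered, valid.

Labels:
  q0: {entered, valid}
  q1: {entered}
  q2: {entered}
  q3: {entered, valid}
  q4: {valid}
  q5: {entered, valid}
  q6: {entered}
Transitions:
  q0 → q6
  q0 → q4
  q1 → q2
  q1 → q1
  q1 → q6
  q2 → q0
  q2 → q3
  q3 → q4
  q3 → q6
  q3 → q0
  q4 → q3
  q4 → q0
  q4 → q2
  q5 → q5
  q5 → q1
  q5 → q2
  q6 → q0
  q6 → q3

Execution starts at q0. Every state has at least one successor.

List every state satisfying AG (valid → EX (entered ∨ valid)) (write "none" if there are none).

{q0, q1, q2, q3, q4, q5, q6}

States satisfying valid → EX (entered ∨ valid): {q0, q1, q2, q3, q4, q5, q6}.
States satisfying AG (valid → EX (entered ∨ valid)): {q0, q1, q2, q3, q4, q5, q6}.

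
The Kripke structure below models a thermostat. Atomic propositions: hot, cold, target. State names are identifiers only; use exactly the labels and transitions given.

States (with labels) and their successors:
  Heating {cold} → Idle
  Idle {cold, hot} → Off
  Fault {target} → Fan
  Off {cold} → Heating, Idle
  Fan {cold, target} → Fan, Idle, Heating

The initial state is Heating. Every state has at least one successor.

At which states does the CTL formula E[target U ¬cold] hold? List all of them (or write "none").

States satisfying target: {Fault, Fan}.
States satisfying ¬cold: {Fault}.
States satisfying E[target U ¬cold]: {Fault}.

{Fault}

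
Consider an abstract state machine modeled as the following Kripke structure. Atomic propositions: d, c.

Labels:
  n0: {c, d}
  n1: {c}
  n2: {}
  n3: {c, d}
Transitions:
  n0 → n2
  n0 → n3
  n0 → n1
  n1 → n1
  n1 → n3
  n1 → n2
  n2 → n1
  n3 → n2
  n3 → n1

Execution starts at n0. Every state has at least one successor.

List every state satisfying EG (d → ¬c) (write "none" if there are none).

States satisfying d → ¬c: {n1, n2}.
States satisfying EG (d → ¬c): {n1, n2}.

{n1, n2}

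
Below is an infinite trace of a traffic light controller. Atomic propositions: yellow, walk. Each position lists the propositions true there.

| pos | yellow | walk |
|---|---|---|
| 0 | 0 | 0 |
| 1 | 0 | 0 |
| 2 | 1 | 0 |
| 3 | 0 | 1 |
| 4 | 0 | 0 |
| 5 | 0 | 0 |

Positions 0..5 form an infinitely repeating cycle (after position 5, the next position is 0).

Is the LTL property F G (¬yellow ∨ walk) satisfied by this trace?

G (¬yellow ∨ walk) is false at every position 0..5, so it never becomes true and F G (¬yellow ∨ walk) fails.

No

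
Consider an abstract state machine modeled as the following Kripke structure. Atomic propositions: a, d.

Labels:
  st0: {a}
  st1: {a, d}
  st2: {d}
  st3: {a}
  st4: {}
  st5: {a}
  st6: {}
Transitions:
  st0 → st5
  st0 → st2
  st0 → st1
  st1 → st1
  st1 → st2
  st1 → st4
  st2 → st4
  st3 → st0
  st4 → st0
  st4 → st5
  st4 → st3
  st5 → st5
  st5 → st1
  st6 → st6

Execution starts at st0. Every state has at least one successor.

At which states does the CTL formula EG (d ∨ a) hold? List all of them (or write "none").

{st0, st1, st3, st5}

States satisfying d ∨ a: {st0, st1, st2, st3, st5}.
States satisfying EG (d ∨ a): {st0, st1, st3, st5}.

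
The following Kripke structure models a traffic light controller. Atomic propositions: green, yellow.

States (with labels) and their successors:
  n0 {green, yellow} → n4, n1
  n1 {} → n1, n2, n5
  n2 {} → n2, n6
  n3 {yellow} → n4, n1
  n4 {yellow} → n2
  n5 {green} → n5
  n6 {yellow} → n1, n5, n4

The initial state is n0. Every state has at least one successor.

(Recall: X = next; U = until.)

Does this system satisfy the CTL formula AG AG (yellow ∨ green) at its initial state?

Violated

States satisfying AG (yellow ∨ green): {n5}.
States satisfying AG AG (yellow ∨ green): {n5}.
n0 is reachable from n0 and violates AG (yellow ∨ green), so AG fails at n0.
n0 ∉ Sat(AG AG (yellow ∨ green)).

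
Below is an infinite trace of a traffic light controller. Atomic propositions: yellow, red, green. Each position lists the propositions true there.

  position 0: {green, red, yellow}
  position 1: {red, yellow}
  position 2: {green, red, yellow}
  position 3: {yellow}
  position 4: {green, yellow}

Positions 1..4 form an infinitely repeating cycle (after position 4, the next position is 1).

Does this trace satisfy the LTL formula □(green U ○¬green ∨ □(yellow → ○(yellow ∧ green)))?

green U ○¬green ∨ □(yellow → ○(yellow ∧ green)) must hold at every position from 0 onward. It fails at position 1, so □(green U ○¬green ∨ □(yellow → ○(yellow ∧ green))) is false.

Does not hold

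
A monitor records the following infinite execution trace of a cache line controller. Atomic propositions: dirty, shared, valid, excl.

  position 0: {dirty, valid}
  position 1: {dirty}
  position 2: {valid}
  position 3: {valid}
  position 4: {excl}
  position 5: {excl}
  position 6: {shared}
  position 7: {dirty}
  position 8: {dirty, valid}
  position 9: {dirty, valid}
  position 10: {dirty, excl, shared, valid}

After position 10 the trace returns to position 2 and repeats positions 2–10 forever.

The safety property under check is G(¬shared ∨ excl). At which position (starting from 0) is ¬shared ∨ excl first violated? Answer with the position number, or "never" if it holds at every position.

6

Check ¬shared ∨ excl at each position in order: 0 ✓, 1 ✓, 2 ✓, 3 ✓, 4 ✓, 5 ✓.
At position 6 the labels are {shared}, so ¬shared ∨ excl is false there. This is the first violation.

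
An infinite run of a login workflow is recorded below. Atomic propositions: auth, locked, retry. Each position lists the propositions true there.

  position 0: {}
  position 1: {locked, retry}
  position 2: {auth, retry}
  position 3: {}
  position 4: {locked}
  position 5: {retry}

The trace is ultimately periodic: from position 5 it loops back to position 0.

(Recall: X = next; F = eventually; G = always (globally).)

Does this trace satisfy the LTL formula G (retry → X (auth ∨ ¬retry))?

retry → X (auth ∨ ¬retry) holds at every position 0..5, and those are all positions ever visited, so G (retry → X (auth ∨ ¬retry)) holds.
Positions where retry holds: 1, 2, 5.
Check X (auth ∨ ¬retry) at each: 1→ok, 2→ok, 5→ok.

Holds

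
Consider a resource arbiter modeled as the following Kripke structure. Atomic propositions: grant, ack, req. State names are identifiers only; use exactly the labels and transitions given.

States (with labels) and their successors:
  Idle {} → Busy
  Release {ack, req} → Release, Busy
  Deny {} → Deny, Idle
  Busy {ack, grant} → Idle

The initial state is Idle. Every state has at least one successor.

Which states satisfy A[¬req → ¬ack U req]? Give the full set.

{Release}

States satisfying ¬req → ¬ack: {Idle, Release, Deny}.
States satisfying req: {Release}.
States satisfying A[¬req → ¬ack U req]: {Release}.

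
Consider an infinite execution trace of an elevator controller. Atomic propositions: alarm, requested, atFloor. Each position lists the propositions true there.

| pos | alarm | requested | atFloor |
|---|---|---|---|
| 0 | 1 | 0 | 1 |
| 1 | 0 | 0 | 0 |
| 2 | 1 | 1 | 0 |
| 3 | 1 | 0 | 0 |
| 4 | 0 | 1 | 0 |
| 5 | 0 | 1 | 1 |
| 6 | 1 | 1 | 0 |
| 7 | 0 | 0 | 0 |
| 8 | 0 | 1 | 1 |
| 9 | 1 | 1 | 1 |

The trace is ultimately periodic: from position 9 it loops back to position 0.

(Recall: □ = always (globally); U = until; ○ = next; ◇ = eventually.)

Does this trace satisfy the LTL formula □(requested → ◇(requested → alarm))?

requested → ◇(requested → alarm) holds at every position 0..9, and those are all positions ever visited, so □(requested → ◇(requested → alarm)) holds.
Positions where requested holds: 2, 4, 5, 6, 8, 9.
Check ◇(requested → alarm) at each: 2→ok, 4→ok, 5→ok, 6→ok, 8→ok, 9→ok.

Holds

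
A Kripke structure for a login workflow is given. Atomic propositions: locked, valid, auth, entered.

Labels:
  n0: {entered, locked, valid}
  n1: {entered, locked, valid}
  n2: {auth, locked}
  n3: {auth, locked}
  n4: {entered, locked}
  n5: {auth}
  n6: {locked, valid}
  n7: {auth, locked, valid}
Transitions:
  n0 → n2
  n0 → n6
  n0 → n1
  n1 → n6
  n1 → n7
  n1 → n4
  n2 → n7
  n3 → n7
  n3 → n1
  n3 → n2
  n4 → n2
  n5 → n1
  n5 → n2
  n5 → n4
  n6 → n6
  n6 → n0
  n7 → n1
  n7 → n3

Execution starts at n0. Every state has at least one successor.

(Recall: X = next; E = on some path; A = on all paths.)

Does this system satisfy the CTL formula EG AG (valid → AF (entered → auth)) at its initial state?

States satisfying AG (valid → AF (entered → auth)): {n0, n1, n2, n3, n4, n5, n6, n7}.
States satisfying EG AG (valid → AF (entered → auth)): {n0, n1, n2, n3, n4, n5, n6, n7}.
n0 ∈ Sat(EG AG (valid → AF (entered → auth))).

Holds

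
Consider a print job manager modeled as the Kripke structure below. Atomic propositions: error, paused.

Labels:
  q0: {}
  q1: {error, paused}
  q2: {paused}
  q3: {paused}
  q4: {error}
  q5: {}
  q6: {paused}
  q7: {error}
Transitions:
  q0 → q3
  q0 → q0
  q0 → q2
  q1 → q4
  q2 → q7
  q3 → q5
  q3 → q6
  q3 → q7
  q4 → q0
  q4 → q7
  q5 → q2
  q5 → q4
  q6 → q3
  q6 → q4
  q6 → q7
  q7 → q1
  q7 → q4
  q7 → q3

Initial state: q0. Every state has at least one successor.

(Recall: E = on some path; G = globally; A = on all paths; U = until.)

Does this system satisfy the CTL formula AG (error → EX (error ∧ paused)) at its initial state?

States satisfying error → EX (error ∧ paused): {q0, q2, q3, q5, q6, q7}.
States satisfying AG (error → EX (error ∧ paused)): ∅.
q1 is reachable from q0 and violates error → EX (error ∧ paused), so AG fails at q0.
q0 ∉ Sat(AG (error → EX (error ∧ paused))).

No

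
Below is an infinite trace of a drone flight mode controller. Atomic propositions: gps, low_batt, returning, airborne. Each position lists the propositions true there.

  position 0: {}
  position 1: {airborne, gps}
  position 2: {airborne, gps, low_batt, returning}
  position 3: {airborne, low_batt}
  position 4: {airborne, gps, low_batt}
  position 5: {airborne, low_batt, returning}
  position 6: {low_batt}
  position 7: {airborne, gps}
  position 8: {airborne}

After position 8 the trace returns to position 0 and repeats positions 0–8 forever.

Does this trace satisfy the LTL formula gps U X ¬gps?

Walking from position 0: at position 0, X ¬gps has not yet held and gps fails, so gps U X ¬gps is false.

Violated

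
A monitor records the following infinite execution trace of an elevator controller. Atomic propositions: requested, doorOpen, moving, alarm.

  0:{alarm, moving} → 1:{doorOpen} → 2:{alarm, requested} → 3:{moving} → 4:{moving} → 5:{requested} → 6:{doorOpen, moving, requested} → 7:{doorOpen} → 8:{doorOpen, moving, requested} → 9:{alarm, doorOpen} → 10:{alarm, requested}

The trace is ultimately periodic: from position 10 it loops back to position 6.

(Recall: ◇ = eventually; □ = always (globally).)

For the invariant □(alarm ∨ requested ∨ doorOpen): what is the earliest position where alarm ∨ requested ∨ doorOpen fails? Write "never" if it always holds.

Check alarm ∨ requested ∨ doorOpen at each position in order: 0 ✓, 1 ✓, 2 ✓.
At position 3 the labels are {moving}, so alarm ∨ requested ∨ doorOpen is false there. This is the first violation.

3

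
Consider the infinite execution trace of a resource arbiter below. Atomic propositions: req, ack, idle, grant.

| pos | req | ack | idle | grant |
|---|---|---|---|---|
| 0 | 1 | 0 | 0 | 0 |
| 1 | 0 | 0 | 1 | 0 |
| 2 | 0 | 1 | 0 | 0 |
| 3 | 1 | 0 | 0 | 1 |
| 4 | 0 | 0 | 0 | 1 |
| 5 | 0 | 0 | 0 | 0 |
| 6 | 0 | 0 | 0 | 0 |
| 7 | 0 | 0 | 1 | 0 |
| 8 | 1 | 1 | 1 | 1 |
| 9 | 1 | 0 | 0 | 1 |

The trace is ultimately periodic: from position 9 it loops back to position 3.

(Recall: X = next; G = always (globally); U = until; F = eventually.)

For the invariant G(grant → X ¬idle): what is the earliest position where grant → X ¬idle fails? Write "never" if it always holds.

never

grant → X ¬idle holds at every position 0..9, and those are all the positions the trace ever visits, so the invariant G(grant → X ¬idle) is never violated.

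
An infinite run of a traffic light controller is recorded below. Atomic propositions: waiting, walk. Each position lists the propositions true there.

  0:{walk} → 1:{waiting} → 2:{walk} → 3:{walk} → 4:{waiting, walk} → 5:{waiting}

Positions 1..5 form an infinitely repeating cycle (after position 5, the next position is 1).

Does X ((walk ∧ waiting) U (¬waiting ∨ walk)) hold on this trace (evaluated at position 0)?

Violated

The position after 0 is 1; (walk ∧ waiting) U (¬waiting ∨ walk) is false there.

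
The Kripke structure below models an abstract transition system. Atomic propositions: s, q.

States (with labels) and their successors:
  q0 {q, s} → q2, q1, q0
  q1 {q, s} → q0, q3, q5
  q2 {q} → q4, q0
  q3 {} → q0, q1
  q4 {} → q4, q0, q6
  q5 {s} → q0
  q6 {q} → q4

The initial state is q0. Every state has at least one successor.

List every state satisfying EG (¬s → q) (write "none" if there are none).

{q0, q1, q2, q5}

States satisfying ¬s → q: {q0, q1, q2, q5, q6}.
States satisfying EG (¬s → q): {q0, q1, q2, q5}.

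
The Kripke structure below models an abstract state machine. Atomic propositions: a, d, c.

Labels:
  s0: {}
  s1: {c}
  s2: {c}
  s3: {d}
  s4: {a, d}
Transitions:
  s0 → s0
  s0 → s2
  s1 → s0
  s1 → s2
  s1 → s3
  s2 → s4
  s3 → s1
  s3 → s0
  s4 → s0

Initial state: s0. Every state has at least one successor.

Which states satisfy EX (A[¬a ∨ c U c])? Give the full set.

{s0, s1, s3}

States satisfying A[¬a ∨ c U c]: {s1, s2}.
States satisfying EX (A[¬a ∨ c U c]): {s0, s1, s3}.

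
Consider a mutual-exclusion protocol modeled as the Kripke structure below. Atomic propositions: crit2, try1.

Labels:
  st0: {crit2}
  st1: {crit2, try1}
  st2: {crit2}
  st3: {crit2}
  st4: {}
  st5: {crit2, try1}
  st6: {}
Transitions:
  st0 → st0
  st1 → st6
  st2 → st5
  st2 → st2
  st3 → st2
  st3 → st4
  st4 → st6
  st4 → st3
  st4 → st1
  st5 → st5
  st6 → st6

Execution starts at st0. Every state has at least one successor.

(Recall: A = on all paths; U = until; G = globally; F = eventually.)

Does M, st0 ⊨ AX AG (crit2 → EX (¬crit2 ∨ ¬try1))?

Yes

States satisfying AG (crit2 → EX (¬crit2 ∨ ¬try1)): {st0, st1, st6}.
States satisfying AX AG (crit2 → EX (¬crit2 ∨ ¬try1)): {st0, st1, st6}.
st0 ∈ Sat(AX AG (crit2 → EX (¬crit2 ∨ ¬try1))).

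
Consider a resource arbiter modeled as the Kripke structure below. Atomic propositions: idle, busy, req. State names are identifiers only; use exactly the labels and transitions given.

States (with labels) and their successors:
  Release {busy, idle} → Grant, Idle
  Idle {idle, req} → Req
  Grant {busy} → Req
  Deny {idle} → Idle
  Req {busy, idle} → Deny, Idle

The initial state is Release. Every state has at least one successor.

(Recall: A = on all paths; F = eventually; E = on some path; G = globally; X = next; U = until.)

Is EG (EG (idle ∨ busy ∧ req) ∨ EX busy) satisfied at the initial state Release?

Satisfied

States satisfying EG (idle ∨ busy ∧ req) ∨ EX busy: {Release, Idle, Grant, Deny, Req}.
States satisfying EG (EG (idle ∨ busy ∧ req) ∨ EX busy): {Release, Idle, Grant, Deny, Req}.
Release ∈ Sat(EG (EG (idle ∨ busy ∧ req) ∨ EX busy)).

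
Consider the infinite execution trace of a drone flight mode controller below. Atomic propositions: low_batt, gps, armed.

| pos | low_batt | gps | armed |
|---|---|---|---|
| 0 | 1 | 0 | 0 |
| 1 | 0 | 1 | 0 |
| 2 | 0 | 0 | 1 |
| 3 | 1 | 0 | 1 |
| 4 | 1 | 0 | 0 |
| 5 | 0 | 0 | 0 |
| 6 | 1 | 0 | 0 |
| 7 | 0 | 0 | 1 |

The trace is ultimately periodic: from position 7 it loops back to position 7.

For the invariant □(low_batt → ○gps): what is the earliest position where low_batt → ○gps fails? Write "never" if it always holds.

3

Check low_batt → ○gps at each position in order: 0 ✓, 1 ✓, 2 ✓.
At position 3 the labels are {armed, low_batt} and the next position 4 has {low_batt}, so low_batt → ○gps is false there. This is the first violation.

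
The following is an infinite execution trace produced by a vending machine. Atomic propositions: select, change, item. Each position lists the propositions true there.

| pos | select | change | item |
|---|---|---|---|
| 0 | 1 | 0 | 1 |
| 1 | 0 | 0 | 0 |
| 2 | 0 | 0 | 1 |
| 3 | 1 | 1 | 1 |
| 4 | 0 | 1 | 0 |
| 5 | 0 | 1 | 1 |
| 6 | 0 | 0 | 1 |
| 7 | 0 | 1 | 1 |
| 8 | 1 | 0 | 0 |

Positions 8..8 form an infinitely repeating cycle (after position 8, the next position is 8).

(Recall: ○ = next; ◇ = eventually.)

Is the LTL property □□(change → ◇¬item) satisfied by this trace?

Satisfied

□(change → ◇¬item) holds at every position 0..8, and those are all positions ever visited, so □□(change → ◇¬item) holds.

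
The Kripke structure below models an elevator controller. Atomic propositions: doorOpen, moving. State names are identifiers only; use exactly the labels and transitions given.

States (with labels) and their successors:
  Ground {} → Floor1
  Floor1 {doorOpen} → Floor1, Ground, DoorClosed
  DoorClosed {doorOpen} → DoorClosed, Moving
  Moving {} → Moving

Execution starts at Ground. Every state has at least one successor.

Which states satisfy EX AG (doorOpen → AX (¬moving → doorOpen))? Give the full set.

States satisfying AG (doorOpen → AX (¬moving → doorOpen)): {Moving}.
States satisfying EX AG (doorOpen → AX (¬moving → doorOpen)): {DoorClosed, Moving}.

{DoorClosed, Moving}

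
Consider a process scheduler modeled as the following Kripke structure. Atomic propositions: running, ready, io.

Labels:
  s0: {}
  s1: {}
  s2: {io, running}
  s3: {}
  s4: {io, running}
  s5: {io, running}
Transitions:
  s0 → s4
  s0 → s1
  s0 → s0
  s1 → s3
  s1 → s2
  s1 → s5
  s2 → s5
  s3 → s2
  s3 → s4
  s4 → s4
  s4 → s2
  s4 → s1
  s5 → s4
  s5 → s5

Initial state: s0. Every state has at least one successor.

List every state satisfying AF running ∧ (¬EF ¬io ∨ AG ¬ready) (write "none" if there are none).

States satisfying running: {s2, s4, s5}.
States satisfying AF running: {s1, s2, s3, s4, s5}.
States satisfying ¬io: {s0, s1, s3}.
States satisfying EF ¬io: {s0, s1, s2, s3, s4, s5}.
States satisfying ¬EF ¬io: ∅.
States satisfying ¬ready: {s0, s1, s2, s3, s4, s5}.
States satisfying AG ¬ready: {s0, s1, s2, s3, s4, s5}.
States satisfying ¬EF ¬io ∨ AG ¬ready: {s0, s1, s2, s3, s4, s5}.
States satisfying AF running ∧ (¬EF ¬io ∨ AG ¬ready): {s1, s2, s3, s4, s5}.

{s1, s2, s3, s4, s5}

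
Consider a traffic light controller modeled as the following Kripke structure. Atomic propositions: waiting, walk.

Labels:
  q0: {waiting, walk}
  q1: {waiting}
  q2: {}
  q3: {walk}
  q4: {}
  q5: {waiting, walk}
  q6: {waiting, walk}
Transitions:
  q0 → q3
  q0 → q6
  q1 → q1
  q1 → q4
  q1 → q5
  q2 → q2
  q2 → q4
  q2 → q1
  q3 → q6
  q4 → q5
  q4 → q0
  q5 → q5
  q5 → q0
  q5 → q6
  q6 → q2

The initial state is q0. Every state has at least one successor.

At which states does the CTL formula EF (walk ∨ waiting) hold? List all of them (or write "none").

{q0, q1, q2, q3, q4, q5, q6}

States satisfying walk ∨ waiting: {q0, q1, q3, q5, q6}.
States satisfying EF (walk ∨ waiting): {q0, q1, q2, q3, q4, q5, q6}.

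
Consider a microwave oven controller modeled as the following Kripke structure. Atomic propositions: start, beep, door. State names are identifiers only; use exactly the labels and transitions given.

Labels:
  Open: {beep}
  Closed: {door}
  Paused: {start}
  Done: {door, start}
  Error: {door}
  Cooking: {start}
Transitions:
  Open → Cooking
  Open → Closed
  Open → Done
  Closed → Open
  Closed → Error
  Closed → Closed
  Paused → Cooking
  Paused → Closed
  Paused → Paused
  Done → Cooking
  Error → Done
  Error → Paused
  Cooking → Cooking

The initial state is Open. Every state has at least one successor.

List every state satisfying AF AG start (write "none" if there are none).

{Done, Cooking}

States satisfying AG start: {Done, Cooking}.
States satisfying AF AG start: {Done, Cooking}.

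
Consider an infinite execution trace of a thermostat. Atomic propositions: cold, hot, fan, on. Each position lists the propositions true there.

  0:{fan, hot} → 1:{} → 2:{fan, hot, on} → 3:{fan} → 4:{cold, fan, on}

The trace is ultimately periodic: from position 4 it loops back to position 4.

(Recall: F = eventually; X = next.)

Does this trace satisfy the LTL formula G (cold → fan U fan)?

Holds

cold → fan U fan holds at every position 0..4, and those are all positions ever visited, so G (cold → fan U fan) holds.
Positions where cold holds: 4.
Check fan U fan at each: 4→ok.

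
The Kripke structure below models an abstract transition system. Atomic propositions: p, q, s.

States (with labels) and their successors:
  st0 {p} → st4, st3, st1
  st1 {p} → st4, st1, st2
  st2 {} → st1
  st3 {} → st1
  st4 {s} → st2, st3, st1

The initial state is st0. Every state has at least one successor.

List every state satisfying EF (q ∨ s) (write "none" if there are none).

{st0, st1, st2, st3, st4}

States satisfying q ∨ s: {st4}.
States satisfying EF (q ∨ s): {st0, st1, st2, st3, st4}.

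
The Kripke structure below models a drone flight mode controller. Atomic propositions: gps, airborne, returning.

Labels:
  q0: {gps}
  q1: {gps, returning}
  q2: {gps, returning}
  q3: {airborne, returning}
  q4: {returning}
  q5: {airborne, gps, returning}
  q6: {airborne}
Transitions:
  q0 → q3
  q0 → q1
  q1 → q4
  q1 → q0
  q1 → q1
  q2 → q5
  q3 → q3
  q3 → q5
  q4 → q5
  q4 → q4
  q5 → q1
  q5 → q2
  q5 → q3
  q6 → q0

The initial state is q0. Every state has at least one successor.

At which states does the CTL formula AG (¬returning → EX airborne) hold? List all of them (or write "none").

States satisfying ¬returning → EX airborne: {q0, q1, q2, q3, q4, q5}.
States satisfying AG (¬returning → EX airborne): {q0, q1, q2, q3, q4, q5}.

{q0, q1, q2, q3, q4, q5}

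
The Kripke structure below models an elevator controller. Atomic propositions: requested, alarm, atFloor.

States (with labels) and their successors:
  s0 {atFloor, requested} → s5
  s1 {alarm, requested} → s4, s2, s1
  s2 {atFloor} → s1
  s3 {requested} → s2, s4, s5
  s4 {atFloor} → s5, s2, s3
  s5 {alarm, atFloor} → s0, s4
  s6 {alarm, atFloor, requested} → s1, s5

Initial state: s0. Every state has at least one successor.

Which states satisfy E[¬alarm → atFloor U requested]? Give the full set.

States satisfying ¬alarm → atFloor: {s0, s1, s2, s4, s5, s6}.
States satisfying requested: {s0, s1, s3, s6}.
States satisfying E[¬alarm → atFloor U requested]: {s0, s1, s2, s3, s4, s5, s6}.

{s0, s1, s2, s3, s4, s5, s6}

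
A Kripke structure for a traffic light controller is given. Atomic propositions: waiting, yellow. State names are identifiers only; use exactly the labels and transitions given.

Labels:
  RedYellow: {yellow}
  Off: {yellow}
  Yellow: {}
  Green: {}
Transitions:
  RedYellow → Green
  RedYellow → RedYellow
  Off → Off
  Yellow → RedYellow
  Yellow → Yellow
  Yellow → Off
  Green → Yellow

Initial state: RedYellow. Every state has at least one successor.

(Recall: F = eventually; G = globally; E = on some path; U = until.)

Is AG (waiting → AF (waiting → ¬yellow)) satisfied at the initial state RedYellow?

States satisfying waiting → AF (waiting → ¬yellow): {RedYellow, Off, Yellow, Green}.
States satisfying AG (waiting → AF (waiting → ¬yellow)): {RedYellow, Off, Yellow, Green}.
Every state reachable from RedYellow satisfies waiting → AF (waiting → ¬yellow).
RedYellow ∈ Sat(AG (waiting → AF (waiting → ¬yellow))).

Holds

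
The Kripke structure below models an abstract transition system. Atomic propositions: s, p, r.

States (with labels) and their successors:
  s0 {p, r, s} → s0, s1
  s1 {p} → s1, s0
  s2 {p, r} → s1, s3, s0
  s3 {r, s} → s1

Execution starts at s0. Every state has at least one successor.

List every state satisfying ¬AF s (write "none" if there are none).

States satisfying s: {s0, s3}.
States satisfying AF s: {s0, s3}.
States satisfying ¬AF s: {s1, s2}.

{s1, s2}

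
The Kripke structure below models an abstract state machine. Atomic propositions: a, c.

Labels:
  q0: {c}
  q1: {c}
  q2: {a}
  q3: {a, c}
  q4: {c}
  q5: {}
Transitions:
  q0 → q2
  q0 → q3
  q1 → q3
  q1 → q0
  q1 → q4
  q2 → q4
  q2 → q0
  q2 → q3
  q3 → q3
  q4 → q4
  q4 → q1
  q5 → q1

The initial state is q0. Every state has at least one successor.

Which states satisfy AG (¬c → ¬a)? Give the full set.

States satisfying ¬c → ¬a: {q0, q1, q3, q4, q5}.
States satisfying AG (¬c → ¬a): {q3}.

{q3}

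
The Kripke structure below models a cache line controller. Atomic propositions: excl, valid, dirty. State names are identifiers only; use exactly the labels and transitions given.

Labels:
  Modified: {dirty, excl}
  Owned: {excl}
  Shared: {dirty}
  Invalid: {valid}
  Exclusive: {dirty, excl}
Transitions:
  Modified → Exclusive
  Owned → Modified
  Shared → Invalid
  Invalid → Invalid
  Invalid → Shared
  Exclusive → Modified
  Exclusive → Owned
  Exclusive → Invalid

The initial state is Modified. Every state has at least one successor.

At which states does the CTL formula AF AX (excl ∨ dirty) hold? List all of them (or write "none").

{Modified, Owned}

States satisfying AX (excl ∨ dirty): {Modified, Owned}.
States satisfying AF AX (excl ∨ dirty): {Modified, Owned}.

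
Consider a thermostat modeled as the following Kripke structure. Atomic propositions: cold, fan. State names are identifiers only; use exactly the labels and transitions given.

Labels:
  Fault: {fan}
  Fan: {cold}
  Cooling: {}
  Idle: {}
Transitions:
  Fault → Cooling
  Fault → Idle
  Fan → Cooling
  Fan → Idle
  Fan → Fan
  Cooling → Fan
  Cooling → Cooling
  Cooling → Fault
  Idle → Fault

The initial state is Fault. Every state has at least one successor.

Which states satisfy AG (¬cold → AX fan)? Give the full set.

States satisfying ¬cold → AX fan: {Fan, Idle}.
States satisfying AG (¬cold → AX fan): ∅.

none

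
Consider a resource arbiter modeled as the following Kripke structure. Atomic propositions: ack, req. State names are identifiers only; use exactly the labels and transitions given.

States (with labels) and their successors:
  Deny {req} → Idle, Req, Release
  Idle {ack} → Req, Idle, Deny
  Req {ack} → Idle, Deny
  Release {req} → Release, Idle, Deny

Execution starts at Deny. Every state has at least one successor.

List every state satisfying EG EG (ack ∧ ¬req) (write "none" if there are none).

States satisfying EG (ack ∧ ¬req): {Idle, Req}.
States satisfying EG EG (ack ∧ ¬req): {Idle, Req}.

{Idle, Req}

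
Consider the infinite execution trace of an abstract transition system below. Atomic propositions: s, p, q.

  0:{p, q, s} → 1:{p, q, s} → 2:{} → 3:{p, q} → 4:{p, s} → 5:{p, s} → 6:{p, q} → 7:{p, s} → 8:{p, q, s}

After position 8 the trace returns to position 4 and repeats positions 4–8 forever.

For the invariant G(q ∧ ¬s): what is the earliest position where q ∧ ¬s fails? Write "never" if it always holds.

At position 0 the labels are {p, q, s}, so q ∧ ¬s is false there. This is the first violation.

0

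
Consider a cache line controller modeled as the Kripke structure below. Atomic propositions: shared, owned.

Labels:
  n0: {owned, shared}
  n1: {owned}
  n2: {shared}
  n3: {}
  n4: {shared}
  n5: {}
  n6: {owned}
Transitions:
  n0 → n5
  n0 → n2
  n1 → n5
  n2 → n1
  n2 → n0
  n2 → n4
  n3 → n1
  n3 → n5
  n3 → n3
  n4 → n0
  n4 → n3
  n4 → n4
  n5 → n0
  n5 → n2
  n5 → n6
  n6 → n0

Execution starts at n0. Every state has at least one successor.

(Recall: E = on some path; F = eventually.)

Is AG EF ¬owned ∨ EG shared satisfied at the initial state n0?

Satisfied

States satisfying EF ¬owned: {n0, n1, n2, n3, n4, n5, n6}.
States satisfying AG EF ¬owned: {n0, n1, n2, n3, n4, n5, n6}.
States satisfying shared: {n0, n2, n4}.
States satisfying EG shared: {n0, n2, n4}.
States satisfying AG EF ¬owned ∨ EG shared: {n0, n1, n2, n3, n4, n5, n6}.
n0 ∈ Sat(AG EF ¬owned ∨ EG shared).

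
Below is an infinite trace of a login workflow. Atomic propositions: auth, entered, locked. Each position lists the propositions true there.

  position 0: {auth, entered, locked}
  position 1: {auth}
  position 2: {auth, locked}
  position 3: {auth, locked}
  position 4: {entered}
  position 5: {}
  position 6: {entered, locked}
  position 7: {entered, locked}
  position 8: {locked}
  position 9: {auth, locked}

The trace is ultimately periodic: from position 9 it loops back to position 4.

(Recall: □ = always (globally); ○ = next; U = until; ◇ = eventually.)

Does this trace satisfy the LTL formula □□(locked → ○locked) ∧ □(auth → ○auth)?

□(locked → ○locked) must hold at every position from 0 onward. It fails at position 0, so □□(locked → ○locked) is false.
auth → ○auth must hold at every position from 0 onward. It fails at position 3, so □(auth → ○auth) is false.
Positions where auth holds: 0, 1, 2, 3, 9.
Check ○auth at each: 0→ok, 1→ok, 2→ok, 3→fails, 9→fails.
At position 0: □□(locked → ○locked) is false; □(auth → ○auth) is false; so □□(locked → ○locked) ∧ □(auth → ○auth) is false.

Violated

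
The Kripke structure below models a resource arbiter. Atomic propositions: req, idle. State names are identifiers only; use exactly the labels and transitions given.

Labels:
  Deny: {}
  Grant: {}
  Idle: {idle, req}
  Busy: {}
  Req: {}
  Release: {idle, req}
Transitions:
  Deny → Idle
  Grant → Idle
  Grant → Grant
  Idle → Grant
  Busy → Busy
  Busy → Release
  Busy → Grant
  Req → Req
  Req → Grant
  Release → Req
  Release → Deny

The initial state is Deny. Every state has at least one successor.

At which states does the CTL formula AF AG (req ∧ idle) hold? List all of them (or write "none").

none

States satisfying AG (req ∧ idle): ∅.
States satisfying AF AG (req ∧ idle): ∅.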